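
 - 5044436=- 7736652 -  - 2692216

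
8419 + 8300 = 16719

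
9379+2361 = 11740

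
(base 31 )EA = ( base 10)444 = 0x1bc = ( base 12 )310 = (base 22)k4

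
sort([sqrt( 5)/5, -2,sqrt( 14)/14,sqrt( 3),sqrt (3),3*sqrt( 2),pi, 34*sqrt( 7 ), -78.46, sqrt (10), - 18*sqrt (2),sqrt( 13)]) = [ -78.46, - 18*sqrt ( 2 ), - 2,sqrt( 14 )/14, sqrt(5)/5, sqrt( 3),sqrt( 3), pi,sqrt( 10),sqrt( 13),3*sqrt( 2), 34*sqrt( 7)]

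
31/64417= 31/64417  =  0.00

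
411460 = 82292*5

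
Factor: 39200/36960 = 3^( - 1)*5^1*7^1 * 11^(-1 ) = 35/33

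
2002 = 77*26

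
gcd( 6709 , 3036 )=1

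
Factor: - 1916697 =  - 3^1 *29^1*22031^1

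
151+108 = 259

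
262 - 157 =105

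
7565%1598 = 1173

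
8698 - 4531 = 4167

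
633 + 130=763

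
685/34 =685/34 = 20.15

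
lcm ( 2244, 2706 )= 92004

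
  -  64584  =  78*(- 828)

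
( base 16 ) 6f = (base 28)3R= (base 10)111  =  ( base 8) 157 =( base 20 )5B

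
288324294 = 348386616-60062322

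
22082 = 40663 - 18581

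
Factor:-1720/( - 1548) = 2^1*3^( - 2) * 5^1  =  10/9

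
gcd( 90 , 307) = 1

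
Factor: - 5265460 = -2^2*5^1 *263273^1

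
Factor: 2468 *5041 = 2^2*71^2*617^1 = 12441188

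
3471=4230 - 759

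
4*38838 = 155352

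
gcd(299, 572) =13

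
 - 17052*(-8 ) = 136416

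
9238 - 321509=  -  312271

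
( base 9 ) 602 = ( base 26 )ik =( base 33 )eq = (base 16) 1e8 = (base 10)488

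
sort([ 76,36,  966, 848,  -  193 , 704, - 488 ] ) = [ - 488, - 193,  36, 76, 704,848,  966] 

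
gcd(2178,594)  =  198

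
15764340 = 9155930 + 6608410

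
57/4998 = 19/1666= 0.01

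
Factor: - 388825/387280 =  - 755/752 =- 2^ ( - 4 )*5^1*  47^(- 1)*151^1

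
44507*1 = 44507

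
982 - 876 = 106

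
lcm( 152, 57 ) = 456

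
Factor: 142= 2^1*71^1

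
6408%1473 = 516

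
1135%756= 379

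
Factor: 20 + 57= 77 = 7^1*11^1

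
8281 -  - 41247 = 49528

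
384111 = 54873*7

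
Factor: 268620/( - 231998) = - 134310/115999 = - 2^1*3^1*5^1 *11^2*13^(  -  1)  *37^1 * 8923^( - 1 )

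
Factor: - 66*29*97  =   - 2^1*3^1*11^1*29^1 * 97^1 = - 185658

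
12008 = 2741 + 9267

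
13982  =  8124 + 5858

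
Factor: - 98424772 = - 2^2*24606193^1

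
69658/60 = 34829/30 = 1160.97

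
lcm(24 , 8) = 24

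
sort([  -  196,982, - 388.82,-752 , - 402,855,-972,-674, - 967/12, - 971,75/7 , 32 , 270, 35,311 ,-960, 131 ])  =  [  -  972,-971,-960,-752,  -  674, -402,-388.82,-196 , - 967/12,75/7, 32,35,131,270,  311,  855,982 ]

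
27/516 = 9/172 = 0.05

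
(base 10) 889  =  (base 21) 207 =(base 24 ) 1d1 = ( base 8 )1571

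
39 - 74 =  - 35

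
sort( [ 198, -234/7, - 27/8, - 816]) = [ - 816, - 234/7,-27/8,198 ]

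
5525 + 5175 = 10700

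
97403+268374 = 365777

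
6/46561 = 6/46561 = 0.00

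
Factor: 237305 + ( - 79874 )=157431 = 3^1 * 97^1*541^1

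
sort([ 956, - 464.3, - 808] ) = [-808,-464.3,  956] 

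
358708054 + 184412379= 543120433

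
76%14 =6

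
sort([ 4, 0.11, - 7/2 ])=[ - 7/2,  0.11, 4 ]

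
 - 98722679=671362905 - 770085584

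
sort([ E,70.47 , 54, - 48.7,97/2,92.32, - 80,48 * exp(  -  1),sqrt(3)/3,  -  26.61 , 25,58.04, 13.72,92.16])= [-80, - 48.7, - 26.61, sqrt(3)/3,E,13.72,48 * exp (-1),25,97/2,54, 58.04,70.47, 92.16,92.32 ]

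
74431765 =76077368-1645603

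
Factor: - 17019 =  - 3^2*31^1 * 61^1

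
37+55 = 92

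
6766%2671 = 1424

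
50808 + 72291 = 123099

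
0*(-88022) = 0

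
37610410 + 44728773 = 82339183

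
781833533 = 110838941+670994592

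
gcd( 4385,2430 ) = 5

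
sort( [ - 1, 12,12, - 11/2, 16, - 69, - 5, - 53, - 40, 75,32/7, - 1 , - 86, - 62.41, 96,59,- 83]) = [ - 86, - 83, - 69, - 62.41, - 53,-40, - 11/2, - 5, - 1 , - 1, 32/7, 12,12,  16,59, 75, 96]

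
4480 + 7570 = 12050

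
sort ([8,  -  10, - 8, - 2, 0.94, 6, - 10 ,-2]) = [-10, - 10, -8, - 2, - 2, 0.94 , 6,8]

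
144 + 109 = 253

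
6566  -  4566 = 2000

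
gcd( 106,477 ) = 53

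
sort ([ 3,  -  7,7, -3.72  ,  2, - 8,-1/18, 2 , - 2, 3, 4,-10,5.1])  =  [ - 10, - 8, - 7, - 3.72, - 2, - 1/18,2,2 , 3 , 3, 4 , 5.1,  7 ] 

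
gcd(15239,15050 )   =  7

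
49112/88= 6139/11 = 558.09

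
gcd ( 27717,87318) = 3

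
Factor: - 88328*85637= -7564144936 = -2^3 * 29^1*61^1*181^1*2953^1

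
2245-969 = 1276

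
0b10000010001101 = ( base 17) 1BE3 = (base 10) 8333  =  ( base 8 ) 20215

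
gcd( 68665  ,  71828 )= 1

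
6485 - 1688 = 4797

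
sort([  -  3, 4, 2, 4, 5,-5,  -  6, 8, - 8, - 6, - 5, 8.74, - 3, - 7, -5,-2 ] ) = [ - 8, - 7, - 6, - 6, - 5,-5, - 5,-3, - 3, - 2,2,4, 4,  5, 8, 8.74 ] 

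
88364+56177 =144541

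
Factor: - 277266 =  - 2^1*3^1 * 11^1*4201^1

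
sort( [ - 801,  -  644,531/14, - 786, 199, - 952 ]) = [ - 952, - 801, - 786, - 644,531/14,199] 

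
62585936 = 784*79829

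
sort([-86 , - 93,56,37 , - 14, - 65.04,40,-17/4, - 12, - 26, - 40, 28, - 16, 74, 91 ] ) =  [-93,-86, - 65.04, - 40, - 26,-16,-14,-12,- 17/4,28 , 37,40,56,74, 91 ]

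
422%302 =120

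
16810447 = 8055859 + 8754588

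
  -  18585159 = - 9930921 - 8654238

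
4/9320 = 1/2330=0.00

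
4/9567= 4/9567 = 0.00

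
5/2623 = 5/2623 = 0.00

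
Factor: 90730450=2^1*5^2*1814609^1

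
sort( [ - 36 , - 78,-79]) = [ - 79, - 78, - 36]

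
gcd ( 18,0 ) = 18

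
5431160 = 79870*68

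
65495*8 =523960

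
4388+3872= 8260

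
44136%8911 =8492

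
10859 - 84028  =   - 73169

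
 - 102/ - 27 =3 + 7/9=3.78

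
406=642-236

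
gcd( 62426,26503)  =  1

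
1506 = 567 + 939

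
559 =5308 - 4749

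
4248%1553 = 1142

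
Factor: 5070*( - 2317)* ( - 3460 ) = 2^3*3^1  *5^2 * 7^1*13^2*173^1*331^1=40645277400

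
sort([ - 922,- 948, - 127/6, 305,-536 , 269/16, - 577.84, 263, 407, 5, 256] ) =[ - 948, - 922, - 577.84, - 536 , - 127/6, 5,269/16,256,263, 305,  407] 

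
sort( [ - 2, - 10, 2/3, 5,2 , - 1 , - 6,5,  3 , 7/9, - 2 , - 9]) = [ - 10, - 9 , - 6 ,-2, - 2 , - 1 , 2/3 , 7/9 , 2,3,5, 5]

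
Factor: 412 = 2^2*103^1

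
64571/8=64571/8 = 8071.38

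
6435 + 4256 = 10691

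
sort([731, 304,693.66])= [ 304, 693.66,731 ] 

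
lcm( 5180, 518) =5180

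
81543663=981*83123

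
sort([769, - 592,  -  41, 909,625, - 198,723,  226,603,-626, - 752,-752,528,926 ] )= [-752, - 752,  -  626 , - 592, - 198, - 41, 226,528,603,625, 723, 769,909,926]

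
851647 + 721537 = 1573184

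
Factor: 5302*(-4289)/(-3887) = 2^1*11^1*13^( - 2)*23^( - 1)  *241^1*4289^1= 22740278/3887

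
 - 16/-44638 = 8/22319 = 0.00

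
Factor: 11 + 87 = 98=2^1*7^2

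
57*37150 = 2117550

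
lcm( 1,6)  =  6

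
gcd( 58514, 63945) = 1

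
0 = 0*9024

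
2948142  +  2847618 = 5795760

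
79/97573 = 79/97573 = 0.00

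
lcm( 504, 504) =504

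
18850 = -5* ( - 3770 ) 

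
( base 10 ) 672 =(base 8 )1240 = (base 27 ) OO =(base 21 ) 1b0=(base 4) 22200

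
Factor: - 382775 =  - 5^2*61^1*251^1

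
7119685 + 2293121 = 9412806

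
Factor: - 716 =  - 2^2*179^1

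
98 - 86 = 12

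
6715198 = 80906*83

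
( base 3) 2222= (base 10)80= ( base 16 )50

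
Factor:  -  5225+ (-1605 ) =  - 2^1*5^1 *683^1 = - 6830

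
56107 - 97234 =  - 41127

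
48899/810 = 60 + 299/810  =  60.37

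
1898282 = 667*2846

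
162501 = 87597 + 74904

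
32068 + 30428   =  62496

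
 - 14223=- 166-14057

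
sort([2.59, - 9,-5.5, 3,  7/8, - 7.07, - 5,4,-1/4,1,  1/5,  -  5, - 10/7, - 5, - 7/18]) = [ - 9, - 7.07, - 5.5, - 5,  -  5, -5, - 10/7,- 7/18 , - 1/4,1/5,7/8,1, 2.59,3,4 ] 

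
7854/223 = 7854/223 = 35.22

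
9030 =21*430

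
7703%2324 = 731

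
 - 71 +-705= - 776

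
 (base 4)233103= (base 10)3027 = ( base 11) 2302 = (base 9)4133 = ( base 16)BD3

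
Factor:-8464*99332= -2^6*19^1*23^2*1307^1 = -840746048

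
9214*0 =0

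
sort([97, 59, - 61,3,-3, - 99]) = [- 99, - 61, - 3,3, 59, 97 ]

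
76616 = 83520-6904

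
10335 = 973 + 9362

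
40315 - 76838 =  - 36523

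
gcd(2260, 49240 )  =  20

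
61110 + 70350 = 131460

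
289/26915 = 289/26915 = 0.01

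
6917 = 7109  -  192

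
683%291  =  101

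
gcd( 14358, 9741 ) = 3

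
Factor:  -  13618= -2^1*11^1* 619^1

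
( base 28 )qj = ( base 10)747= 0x2EB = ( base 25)14m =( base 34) lx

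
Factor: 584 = 2^3*73^1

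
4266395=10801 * 395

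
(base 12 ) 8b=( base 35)32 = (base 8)153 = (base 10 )107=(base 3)10222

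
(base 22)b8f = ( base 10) 5515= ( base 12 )3237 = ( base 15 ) 197A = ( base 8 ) 12613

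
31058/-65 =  - 31058/65 = - 477.82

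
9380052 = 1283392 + 8096660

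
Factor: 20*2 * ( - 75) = -2^3*3^1*5^3 = - 3000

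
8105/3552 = 2 +1001/3552= 2.28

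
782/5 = 782/5=156.40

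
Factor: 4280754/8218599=2^1*17^( - 1 )*281^1 * 2539^1*161149^( - 1) =1426918/2739533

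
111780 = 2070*54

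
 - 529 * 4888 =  - 2585752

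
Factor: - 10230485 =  - 5^1*127^1*16111^1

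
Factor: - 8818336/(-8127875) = 2^5*5^( - 3 )*7^( - 2)*1327^( - 1)*275573^1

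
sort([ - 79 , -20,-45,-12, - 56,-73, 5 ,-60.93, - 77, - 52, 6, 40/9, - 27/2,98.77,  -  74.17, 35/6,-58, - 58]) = [-79,-77, - 74.17,-73, - 60.93, - 58, - 58, - 56, - 52,-45 , - 20,-27/2, - 12, 40/9, 5, 35/6,6,98.77 ] 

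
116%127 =116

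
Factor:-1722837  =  -3^1*574279^1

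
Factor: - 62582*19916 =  - 1246383112 = -2^3 *13^2*29^1*83^1 * 383^1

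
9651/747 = 12+229/249 = 12.92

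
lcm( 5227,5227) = 5227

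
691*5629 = 3889639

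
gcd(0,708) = 708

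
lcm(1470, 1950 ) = 95550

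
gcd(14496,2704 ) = 16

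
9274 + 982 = 10256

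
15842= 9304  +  6538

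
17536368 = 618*28376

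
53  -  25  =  28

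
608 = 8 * 76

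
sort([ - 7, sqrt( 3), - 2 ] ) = [ - 7 , - 2, sqrt ( 3)]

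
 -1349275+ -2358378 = -3707653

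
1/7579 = 1/7579 = 0.00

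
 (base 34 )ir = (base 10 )639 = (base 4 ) 21333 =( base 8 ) 1177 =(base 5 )10024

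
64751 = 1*64751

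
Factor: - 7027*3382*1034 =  - 2^2*11^1*19^1 * 47^1*89^1*7027^1 = - 24573334676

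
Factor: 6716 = 2^2*23^1*73^1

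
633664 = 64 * 9901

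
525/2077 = 525/2077 = 0.25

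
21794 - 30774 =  - 8980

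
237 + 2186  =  2423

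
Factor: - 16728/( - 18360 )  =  3^( - 2)*5^( - 1)*41^1 = 41/45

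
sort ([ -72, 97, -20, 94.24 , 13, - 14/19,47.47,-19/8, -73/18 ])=[ - 72, - 20,  -  73/18,-19/8,-14/19,13, 47.47, 94.24 , 97]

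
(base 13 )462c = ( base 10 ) 9840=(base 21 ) 116c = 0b10011001110000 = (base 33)916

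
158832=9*17648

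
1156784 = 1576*734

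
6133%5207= 926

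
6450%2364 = 1722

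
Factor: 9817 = 9817^1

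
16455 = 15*1097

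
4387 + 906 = 5293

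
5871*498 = 2923758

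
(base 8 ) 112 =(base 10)74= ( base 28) 2i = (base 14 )54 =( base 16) 4a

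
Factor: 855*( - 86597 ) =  - 3^2*5^1*7^1*19^1*89^1*139^1 = -74040435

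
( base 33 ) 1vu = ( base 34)1t0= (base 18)6B0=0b100001011110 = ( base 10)2142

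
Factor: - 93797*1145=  - 107397565 = - 5^1*11^1*229^1 * 8527^1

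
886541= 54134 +832407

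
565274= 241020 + 324254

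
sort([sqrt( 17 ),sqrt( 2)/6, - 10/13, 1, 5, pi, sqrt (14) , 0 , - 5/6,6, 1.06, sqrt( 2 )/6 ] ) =[ - 5/6, - 10/13,0, sqrt( 2)/6,sqrt( 2)/6,1, 1.06 , pi,sqrt( 14),sqrt( 17), 5, 6 ]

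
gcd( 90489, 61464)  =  3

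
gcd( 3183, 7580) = 1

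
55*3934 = 216370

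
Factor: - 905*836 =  - 756580 = -2^2*5^1 * 11^1*19^1*181^1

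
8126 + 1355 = 9481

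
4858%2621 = 2237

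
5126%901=621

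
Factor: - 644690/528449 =-2^1* 5^1 * 23^1*41^( - 1)*2803^1*12889^( - 1)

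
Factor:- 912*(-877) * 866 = 692647584  =  2^5*3^1*19^1 *433^1 * 877^1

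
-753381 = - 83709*9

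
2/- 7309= - 2/7309 = - 0.00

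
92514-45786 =46728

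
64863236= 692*93733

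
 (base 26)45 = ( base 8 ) 155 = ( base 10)109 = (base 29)3m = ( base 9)131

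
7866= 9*874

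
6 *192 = 1152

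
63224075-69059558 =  -5835483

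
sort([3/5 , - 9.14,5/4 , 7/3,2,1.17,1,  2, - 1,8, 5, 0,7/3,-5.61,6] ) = [ -9.14,-5.61,- 1,0, 3/5, 1,1.17,  5/4, 2, 2,7/3,7/3,5, 6,8] 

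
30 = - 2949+2979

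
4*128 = 512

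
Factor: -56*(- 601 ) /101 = 2^3 * 7^1*101^ ( - 1 )*601^1 = 33656/101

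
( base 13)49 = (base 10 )61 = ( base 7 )115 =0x3D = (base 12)51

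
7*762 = 5334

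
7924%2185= 1369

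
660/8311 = 660/8311 =0.08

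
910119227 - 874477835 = 35641392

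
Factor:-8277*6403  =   - 3^1*19^1*31^1*89^1*337^1= - 52997631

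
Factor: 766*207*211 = 33456582 = 2^1*3^2*23^1 *211^1*383^1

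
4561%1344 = 529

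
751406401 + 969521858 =1720928259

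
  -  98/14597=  - 98/14597 =- 0.01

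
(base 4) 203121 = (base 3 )10002220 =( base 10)2265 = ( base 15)A10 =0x8D9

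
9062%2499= 1565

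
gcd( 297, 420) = 3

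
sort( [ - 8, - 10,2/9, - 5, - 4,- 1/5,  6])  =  [ - 10, - 8, - 5,-4, -1/5, 2/9,6 ]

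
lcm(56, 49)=392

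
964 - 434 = 530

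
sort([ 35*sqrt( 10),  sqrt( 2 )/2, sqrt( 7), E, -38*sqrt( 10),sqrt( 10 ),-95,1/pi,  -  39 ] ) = [  -  38*sqrt(10), -95, - 39, 1/pi, sqrt( 2)/2, sqrt(7 ), E, sqrt(  10 ), 35* sqrt( 10 )]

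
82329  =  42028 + 40301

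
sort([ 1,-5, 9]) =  [ - 5, 1,9 ] 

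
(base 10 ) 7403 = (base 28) 9cb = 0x1ceb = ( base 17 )18a8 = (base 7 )30404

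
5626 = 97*58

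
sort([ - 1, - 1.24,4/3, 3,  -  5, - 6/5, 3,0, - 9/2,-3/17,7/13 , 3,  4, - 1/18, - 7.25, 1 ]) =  [ -7.25, - 5, - 9/2, - 1.24 , - 6/5, - 1, - 3/17 , - 1/18,0,7/13, 1 , 4/3,  3,3,3,4]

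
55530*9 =499770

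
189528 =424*447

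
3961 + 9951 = 13912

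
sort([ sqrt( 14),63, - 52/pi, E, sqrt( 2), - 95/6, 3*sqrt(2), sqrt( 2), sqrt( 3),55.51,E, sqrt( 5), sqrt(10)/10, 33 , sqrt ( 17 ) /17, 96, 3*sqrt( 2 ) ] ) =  [  -  52/pi, - 95/6,  sqrt(  17 )/17, sqrt(10 )/10,  sqrt( 2), sqrt (2), sqrt (3),  sqrt( 5), E,  E, sqrt( 14), 3*sqrt(2),3 *sqrt( 2), 33,55.51 , 63, 96]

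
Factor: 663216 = 2^4*3^1*41^1*337^1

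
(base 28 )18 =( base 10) 36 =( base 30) 16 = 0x24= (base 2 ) 100100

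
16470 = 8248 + 8222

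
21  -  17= 4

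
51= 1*51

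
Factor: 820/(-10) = -82 = -2^1*41^1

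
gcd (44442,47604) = 6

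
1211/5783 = 1211/5783= 0.21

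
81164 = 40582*2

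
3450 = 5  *690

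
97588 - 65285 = 32303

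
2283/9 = 761/3 = 253.67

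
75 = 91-16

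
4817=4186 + 631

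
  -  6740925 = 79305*(- 85)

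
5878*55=323290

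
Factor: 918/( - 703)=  - 2^1*3^3*17^1*19^(- 1)*37^( - 1 )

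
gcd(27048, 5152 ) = 1288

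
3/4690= 3/4690=0.00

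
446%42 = 26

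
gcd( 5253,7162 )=1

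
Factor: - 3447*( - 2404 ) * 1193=9885899484= 2^2*3^2*383^1*601^1*1193^1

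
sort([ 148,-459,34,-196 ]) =[-459, - 196,34, 148 ] 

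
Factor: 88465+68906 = 157371 = 3^1  *52457^1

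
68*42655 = 2900540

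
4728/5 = 945 + 3/5 = 945.60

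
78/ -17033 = -1 + 16955/17033 = - 0.00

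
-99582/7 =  - 14226 = -14226.00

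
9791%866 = 265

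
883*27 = 23841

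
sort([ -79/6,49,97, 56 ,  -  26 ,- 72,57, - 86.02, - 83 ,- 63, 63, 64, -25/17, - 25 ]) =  [ - 86.02 , - 83, - 72,-63, - 26,  -  25 , - 79/6,- 25/17 , 49, 56 , 57 , 63,64,97] 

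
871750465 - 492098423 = 379652042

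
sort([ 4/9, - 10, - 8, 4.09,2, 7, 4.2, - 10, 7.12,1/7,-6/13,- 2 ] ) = [ - 10, - 10, - 8, - 2,- 6/13 , 1/7, 4/9, 2,4.09, 4.2, 7, 7.12]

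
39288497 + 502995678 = 542284175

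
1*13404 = 13404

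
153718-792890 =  - 639172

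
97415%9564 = 1775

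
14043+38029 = 52072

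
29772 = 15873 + 13899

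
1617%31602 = 1617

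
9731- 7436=2295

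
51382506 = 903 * 56902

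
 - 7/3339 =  - 1/477 = - 0.00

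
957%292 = 81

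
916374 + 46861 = 963235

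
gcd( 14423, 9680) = 1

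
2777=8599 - 5822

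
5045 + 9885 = 14930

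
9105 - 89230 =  - 80125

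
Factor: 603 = 3^2*67^1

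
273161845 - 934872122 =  - 661710277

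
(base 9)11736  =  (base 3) 101211020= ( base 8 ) 17322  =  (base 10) 7890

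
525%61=37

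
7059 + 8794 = 15853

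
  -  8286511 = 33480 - 8319991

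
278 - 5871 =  - 5593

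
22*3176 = 69872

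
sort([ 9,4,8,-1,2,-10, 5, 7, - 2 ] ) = [ - 10, - 2, - 1,2,4,5,7,  8,9]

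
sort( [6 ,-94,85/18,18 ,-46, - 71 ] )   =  [-94,-71 , - 46,85/18,6,  18 ] 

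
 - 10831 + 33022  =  22191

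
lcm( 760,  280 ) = 5320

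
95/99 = 95/99 = 0.96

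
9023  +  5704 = 14727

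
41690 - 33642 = 8048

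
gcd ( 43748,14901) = 1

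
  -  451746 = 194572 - 646318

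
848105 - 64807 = 783298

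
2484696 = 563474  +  1921222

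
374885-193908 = 180977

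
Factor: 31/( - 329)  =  -7^( - 1 )* 31^1*47^( - 1) 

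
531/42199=531/42199 = 0.01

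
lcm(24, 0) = 0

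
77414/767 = 77414/767 = 100.93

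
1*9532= 9532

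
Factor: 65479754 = 2^1*32739877^1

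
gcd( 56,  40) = 8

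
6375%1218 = 285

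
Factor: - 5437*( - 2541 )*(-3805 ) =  -52567661685 = - 3^1 * 5^1 *7^1*11^2*761^1*5437^1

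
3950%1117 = 599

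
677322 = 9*75258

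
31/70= 31/70 = 0.44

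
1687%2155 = 1687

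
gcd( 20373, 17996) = 1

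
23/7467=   23/7467 = 0.00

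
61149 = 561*109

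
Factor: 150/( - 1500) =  - 1/10 = -2^( - 1) * 5^( - 1) 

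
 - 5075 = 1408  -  6483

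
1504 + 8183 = 9687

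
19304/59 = 19304/59 = 327.19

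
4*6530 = 26120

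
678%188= 114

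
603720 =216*2795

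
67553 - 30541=37012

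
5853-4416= 1437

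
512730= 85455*6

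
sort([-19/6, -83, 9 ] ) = [ - 83, - 19/6,  9]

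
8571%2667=570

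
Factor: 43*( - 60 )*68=  -  175440 =- 2^4* 3^1*5^1*17^1 *43^1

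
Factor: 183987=3^2*20443^1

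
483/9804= 161/3268=0.05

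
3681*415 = 1527615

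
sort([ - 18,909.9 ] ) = [ - 18 , 909.9] 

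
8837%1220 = 297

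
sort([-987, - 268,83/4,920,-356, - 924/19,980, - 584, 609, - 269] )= [-987, - 584, - 356, - 269, - 268,-924/19, 83/4, 609,920, 980]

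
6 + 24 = 30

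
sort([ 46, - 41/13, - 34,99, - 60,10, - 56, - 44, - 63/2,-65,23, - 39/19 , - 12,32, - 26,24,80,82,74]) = [  -  65, - 60,-56, - 44, - 34, - 63/2, - 26, - 12,  -  41/13, - 39/19, 10,23,24, 32,46 , 74,80,82, 99 ] 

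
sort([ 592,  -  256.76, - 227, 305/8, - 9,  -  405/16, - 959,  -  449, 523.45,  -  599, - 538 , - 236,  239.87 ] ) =[ - 959, - 599, -538, - 449,-256.76,  -  236, - 227, - 405/16, - 9, 305/8, 239.87, 523.45, 592]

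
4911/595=4911/595 = 8.25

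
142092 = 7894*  18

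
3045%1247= 551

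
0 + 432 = 432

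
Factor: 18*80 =2^5*3^2*5^1 = 1440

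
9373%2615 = 1528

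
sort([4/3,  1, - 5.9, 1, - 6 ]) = [- 6, - 5.9,1,1,4/3]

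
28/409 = 28/409 = 0.07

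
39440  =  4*9860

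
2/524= 1/262 = 0.00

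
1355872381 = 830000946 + 525871435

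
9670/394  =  24 + 107/197= 24.54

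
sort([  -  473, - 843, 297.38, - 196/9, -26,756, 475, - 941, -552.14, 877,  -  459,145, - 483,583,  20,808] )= [ - 941,  -  843, - 552.14, - 483, - 473, - 459, - 26, - 196/9, 20,145,297.38,  475,583,756, 808,877]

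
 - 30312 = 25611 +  - 55923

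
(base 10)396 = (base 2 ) 110001100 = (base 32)CC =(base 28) E4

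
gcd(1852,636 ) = 4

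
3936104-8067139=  - 4131035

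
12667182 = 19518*649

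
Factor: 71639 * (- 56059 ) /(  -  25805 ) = 4016010701/25805 = 5^( - 1 )*13^( -1) * 61^1 *71^1*397^( -1)*919^1 * 1009^1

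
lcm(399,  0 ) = 0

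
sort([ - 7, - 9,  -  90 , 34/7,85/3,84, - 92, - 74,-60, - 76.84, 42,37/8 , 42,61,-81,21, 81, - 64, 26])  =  [ - 92, - 90, - 81, - 76.84, - 74, - 64, - 60, -9, - 7,37/8,34/7,21,26,85/3, 42,42,  61,81, 84]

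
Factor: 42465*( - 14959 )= - 635233935= - 3^1 * 5^1*7^1*19^1*149^1*2137^1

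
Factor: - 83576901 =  - 3^1*41^1 *679487^1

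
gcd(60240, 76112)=16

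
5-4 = 1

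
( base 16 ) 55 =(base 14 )61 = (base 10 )85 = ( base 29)2r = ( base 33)2J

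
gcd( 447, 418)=1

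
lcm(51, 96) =1632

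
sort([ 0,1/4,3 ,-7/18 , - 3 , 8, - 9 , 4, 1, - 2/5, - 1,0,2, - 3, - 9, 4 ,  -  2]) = [-9, - 9,  -  3, - 3, - 2,-1,- 2/5, - 7/18,0,0,1/4,1, 2,3,4,4, 8 ]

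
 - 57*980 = - 55860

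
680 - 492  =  188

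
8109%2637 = 198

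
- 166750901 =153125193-319876094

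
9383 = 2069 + 7314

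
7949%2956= 2037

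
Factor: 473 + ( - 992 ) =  - 3^1*173^1 = - 519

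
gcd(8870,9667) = 1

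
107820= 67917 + 39903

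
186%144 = 42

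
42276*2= 84552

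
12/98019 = 4/32673 = 0.00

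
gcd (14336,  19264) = 448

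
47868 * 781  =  37384908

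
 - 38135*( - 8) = 305080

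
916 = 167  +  749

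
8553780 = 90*95042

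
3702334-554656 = 3147678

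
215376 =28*7692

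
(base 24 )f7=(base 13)223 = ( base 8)557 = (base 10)367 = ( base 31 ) BQ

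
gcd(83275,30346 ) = 1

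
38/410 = 19/205 = 0.09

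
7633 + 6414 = 14047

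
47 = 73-26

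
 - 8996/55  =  -8996/55 = - 163.56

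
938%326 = 286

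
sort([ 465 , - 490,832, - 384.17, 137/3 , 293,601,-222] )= [ -490, -384.17, - 222, 137/3 , 293,465 , 601, 832]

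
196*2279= 446684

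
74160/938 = 79 + 29/469 = 79.06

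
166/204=83/102 = 0.81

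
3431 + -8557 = - 5126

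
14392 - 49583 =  - 35191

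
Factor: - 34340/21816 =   -  2^(  -  1)*3^( - 3 )* 5^1*17^1 = - 85/54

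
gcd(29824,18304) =128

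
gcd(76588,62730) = 82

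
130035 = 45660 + 84375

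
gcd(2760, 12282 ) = 138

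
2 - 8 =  - 6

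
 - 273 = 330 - 603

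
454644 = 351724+102920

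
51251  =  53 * 967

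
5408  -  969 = 4439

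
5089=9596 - 4507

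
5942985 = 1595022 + 4347963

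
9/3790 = 9/3790 = 0.00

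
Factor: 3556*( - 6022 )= - 2^3 *7^1*127^1*3011^1 =- 21414232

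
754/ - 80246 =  - 1+39746/40123 = - 0.01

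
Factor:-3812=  - 2^2*953^1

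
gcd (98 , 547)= 1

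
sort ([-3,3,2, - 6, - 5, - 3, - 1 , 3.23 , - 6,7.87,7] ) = [ - 6, - 6,-5, - 3, -3, - 1,2, 3, 3.23,7,7.87] 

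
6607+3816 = 10423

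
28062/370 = 14031/185 = 75.84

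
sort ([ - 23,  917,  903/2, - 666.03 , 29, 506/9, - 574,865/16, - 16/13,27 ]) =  [ - 666.03, - 574  , - 23 , - 16/13,  27, 29, 865/16,  506/9,  903/2,917 ]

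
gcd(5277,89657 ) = 1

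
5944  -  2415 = 3529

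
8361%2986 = 2389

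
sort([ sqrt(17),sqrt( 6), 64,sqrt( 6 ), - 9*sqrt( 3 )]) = [ - 9*sqrt( 3 ), sqrt (6), sqrt(6 ),sqrt( 17 ), 64]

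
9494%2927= 713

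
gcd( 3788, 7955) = 1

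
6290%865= 235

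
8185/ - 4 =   -  8185/4   =  - 2046.25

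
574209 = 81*7089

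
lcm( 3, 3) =3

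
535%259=17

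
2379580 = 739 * 3220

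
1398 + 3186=4584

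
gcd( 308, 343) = 7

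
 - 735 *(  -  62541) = 45967635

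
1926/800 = 963/400 = 2.41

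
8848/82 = 4424/41 =107.90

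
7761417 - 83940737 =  - 76179320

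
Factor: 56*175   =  9800 = 2^3*5^2*7^2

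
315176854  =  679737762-364560908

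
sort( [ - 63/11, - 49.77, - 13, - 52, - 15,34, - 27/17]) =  [ - 52,-49.77, - 15, - 13, - 63/11, - 27/17, 34] 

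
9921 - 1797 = 8124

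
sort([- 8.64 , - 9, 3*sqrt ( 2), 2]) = [ - 9, - 8.64, 2 , 3*sqrt(2 ) ] 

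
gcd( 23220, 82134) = 54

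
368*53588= 19720384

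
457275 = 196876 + 260399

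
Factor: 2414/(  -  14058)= -3^(-2)*11^( - 1 )*17^1 = - 17/99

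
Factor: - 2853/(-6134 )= 2^(-1)*3^2*317^1*3067^( - 1) 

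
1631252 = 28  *58259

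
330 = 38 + 292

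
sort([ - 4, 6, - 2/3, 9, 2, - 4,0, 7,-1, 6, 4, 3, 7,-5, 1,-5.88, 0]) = [  -  5.88,-5, - 4,-4,-1, - 2/3, 0, 0,1, 2, 3, 4, 6, 6, 7, 7, 9] 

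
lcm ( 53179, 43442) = 3084382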